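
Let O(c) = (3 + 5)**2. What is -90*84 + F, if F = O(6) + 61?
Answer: -7435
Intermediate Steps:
O(c) = 64 (O(c) = 8**2 = 64)
F = 125 (F = 64 + 61 = 125)
-90*84 + F = -90*84 + 125 = -7560 + 125 = -7435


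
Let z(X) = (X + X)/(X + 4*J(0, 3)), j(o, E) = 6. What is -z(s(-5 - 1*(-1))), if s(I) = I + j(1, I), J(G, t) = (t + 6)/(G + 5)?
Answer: -10/23 ≈ -0.43478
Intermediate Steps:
J(G, t) = (6 + t)/(5 + G)
s(I) = 6 + I (s(I) = I + 6 = 6 + I)
z(X) = 2*X/(36/5 + X) (z(X) = (X + X)/(X + 4*((6 + 3)/(5 + 0))) = (2*X)/(X + 4*(9/5)) = (2*X)/(X + 36/5) = (2*X)/(36/5 + X) = 2*X/(36/5 + X))
-z(s(-5 - 1*(-1))) = -10*(6 + (-5 - 1*(-1)))/(36 + 5*(6 + (-5 - 1*(-1)))) = -10*(6 + (-5 + 1))/(36 + 5*(6 + (-5 + 1))) = -10*(6 - 4)/(36 + 5*(6 - 4)) = -10*2/(36 + 5*2) = -10*2/(36 + 10) = -10*2/46 = -1*10/23 = -10/23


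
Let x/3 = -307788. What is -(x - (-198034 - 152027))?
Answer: 573303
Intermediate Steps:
x = -923364 (x = 3*(-307788) = -923364)
-(x - (-198034 - 152027)) = -(-923364 - (-198034 - 152027)) = -(-923364 - 1*(-350061)) = -(-923364 + 350061) = -1*(-573303) = 573303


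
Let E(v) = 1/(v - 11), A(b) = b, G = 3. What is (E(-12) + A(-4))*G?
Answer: -279/23 ≈ -12.130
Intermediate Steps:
E(v) = 1/(-11 + v)
(E(-12) + A(-4))*G = (1/(-11 - 12) - 4)*3 = (1/(-23) - 4)*3 = (-1/23 - 4)*3 = -93/23*3 = -279/23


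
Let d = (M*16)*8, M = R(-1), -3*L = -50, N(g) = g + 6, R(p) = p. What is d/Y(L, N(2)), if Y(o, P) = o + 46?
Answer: -96/47 ≈ -2.0426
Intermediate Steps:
N(g) = 6 + g
L = 50/3 (L = -1/3*(-50) = 50/3 ≈ 16.667)
M = -1
Y(o, P) = 46 + o
d = -128 (d = -1*16*8 = -16*8 = -128)
d/Y(L, N(2)) = -128/(46 + 50/3) = -128/188/3 = -128*3/188 = -96/47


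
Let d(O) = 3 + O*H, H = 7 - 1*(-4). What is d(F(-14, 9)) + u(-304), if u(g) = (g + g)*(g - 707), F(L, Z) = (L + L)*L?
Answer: 619003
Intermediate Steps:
F(L, Z) = 2*L² (F(L, Z) = (2*L)*L = 2*L²)
H = 11 (H = 7 + 4 = 11)
d(O) = 3 + 11*O (d(O) = 3 + O*11 = 3 + 11*O)
u(g) = 2*g*(-707 + g) (u(g) = (2*g)*(-707 + g) = 2*g*(-707 + g))
d(F(-14, 9)) + u(-304) = (3 + 11*(2*(-14)²)) + 2*(-304)*(-707 - 304) = (3 + 11*(2*196)) + 2*(-304)*(-1011) = (3 + 11*392) + 614688 = (3 + 4312) + 614688 = 4315 + 614688 = 619003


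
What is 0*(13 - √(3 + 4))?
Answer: 0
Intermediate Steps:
0*(13 - √(3 + 4)) = 0*(13 - √7) = 0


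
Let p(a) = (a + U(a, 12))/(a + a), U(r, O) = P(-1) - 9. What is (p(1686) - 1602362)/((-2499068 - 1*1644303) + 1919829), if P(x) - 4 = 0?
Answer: 5403162983/7497783624 ≈ 0.72063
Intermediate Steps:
P(x) = 4 (P(x) = 4 + 0 = 4)
U(r, O) = -5 (U(r, O) = 4 - 9 = -5)
p(a) = (-5 + a)/(2*a) (p(a) = (a - 5)/(a + a) = (-5 + a)/((2*a)) = (-5 + a)*(1/(2*a)) = (-5 + a)/(2*a))
(p(1686) - 1602362)/((-2499068 - 1*1644303) + 1919829) = ((½)*(-5 + 1686)/1686 - 1602362)/((-2499068 - 1*1644303) + 1919829) = ((½)*(1/1686)*1681 - 1602362)/((-2499068 - 1644303) + 1919829) = (1681/3372 - 1602362)/(-4143371 + 1919829) = -5403162983/3372/(-2223542) = -5403162983/3372*(-1/2223542) = 5403162983/7497783624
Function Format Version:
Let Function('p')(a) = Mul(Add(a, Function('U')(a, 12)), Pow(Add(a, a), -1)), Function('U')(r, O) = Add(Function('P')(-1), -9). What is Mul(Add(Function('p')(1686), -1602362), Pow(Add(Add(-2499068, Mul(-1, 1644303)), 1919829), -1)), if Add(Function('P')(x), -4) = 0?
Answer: Rational(5403162983, 7497783624) ≈ 0.72063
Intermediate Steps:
Function('P')(x) = 4 (Function('P')(x) = Add(4, 0) = 4)
Function('U')(r, O) = -5 (Function('U')(r, O) = Add(4, -9) = -5)
Function('p')(a) = Mul(Rational(1, 2), Pow(a, -1), Add(-5, a)) (Function('p')(a) = Mul(Add(a, -5), Pow(Add(a, a), -1)) = Mul(Add(-5, a), Pow(Mul(2, a), -1)) = Mul(Add(-5, a), Mul(Rational(1, 2), Pow(a, -1))) = Mul(Rational(1, 2), Pow(a, -1), Add(-5, a)))
Mul(Add(Function('p')(1686), -1602362), Pow(Add(Add(-2499068, Mul(-1, 1644303)), 1919829), -1)) = Mul(Add(Mul(Rational(1, 2), Pow(1686, -1), Add(-5, 1686)), -1602362), Pow(Add(Add(-2499068, Mul(-1, 1644303)), 1919829), -1)) = Mul(Add(Mul(Rational(1, 2), Rational(1, 1686), 1681), -1602362), Pow(Add(Add(-2499068, -1644303), 1919829), -1)) = Mul(Add(Rational(1681, 3372), -1602362), Pow(Add(-4143371, 1919829), -1)) = Mul(Rational(-5403162983, 3372), Pow(-2223542, -1)) = Mul(Rational(-5403162983, 3372), Rational(-1, 2223542)) = Rational(5403162983, 7497783624)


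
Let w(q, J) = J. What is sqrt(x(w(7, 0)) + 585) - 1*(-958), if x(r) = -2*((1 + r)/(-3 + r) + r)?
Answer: 958 + sqrt(5271)/3 ≈ 982.20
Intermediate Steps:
x(r) = -2*r - 2*(1 + r)/(-3 + r) (x(r) = -2*((1 + r)/(-3 + r) + r) = -2*(r + (1 + r)/(-3 + r)) = -2*r - 2*(1 + r)/(-3 + r))
sqrt(x(w(7, 0)) + 585) - 1*(-958) = sqrt(2*(-1 - 1*0**2 + 2*0)/(-3 + 0) + 585) - 1*(-958) = sqrt(2*(-1 - 1*0 + 0)/(-3) + 585) + 958 = sqrt(2*(-1/3)*(-1 + 0 + 0) + 585) + 958 = sqrt(2*(-1/3)*(-1) + 585) + 958 = sqrt(2/3 + 585) + 958 = sqrt(1757/3) + 958 = sqrt(5271)/3 + 958 = 958 + sqrt(5271)/3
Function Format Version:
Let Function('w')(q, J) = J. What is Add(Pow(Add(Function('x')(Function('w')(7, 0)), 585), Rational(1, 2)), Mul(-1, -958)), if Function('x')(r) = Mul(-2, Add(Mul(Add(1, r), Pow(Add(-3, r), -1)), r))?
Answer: Add(958, Mul(Rational(1, 3), Pow(5271, Rational(1, 2)))) ≈ 982.20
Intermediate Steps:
Function('x')(r) = Add(Mul(-2, r), Mul(-2, Pow(Add(-3, r), -1), Add(1, r))) (Function('x')(r) = Mul(-2, Add(Mul(Pow(Add(-3, r), -1), Add(1, r)), r)) = Mul(-2, Add(r, Mul(Pow(Add(-3, r), -1), Add(1, r)))) = Add(Mul(-2, r), Mul(-2, Pow(Add(-3, r), -1), Add(1, r))))
Add(Pow(Add(Function('x')(Function('w')(7, 0)), 585), Rational(1, 2)), Mul(-1, -958)) = Add(Pow(Add(Mul(2, Pow(Add(-3, 0), -1), Add(-1, Mul(-1, Pow(0, 2)), Mul(2, 0))), 585), Rational(1, 2)), Mul(-1, -958)) = Add(Pow(Add(Mul(2, Pow(-3, -1), Add(-1, Mul(-1, 0), 0)), 585), Rational(1, 2)), 958) = Add(Pow(Add(Mul(2, Rational(-1, 3), Add(-1, 0, 0)), 585), Rational(1, 2)), 958) = Add(Pow(Add(Mul(2, Rational(-1, 3), -1), 585), Rational(1, 2)), 958) = Add(Pow(Add(Rational(2, 3), 585), Rational(1, 2)), 958) = Add(Pow(Rational(1757, 3), Rational(1, 2)), 958) = Add(Mul(Rational(1, 3), Pow(5271, Rational(1, 2))), 958) = Add(958, Mul(Rational(1, 3), Pow(5271, Rational(1, 2))))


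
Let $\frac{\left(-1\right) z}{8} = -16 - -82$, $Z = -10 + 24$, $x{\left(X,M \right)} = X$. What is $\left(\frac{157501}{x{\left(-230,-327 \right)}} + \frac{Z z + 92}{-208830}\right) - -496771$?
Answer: $\frac{2382746896907}{4803090} \approx 4.9609 \cdot 10^{5}$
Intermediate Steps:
$Z = 14$
$z = -528$ ($z = - 8 \left(-16 - -82\right) = - 8 \left(-16 + 82\right) = \left(-8\right) 66 = -528$)
$\left(\frac{157501}{x{\left(-230,-327 \right)}} + \frac{Z z + 92}{-208830}\right) - -496771 = \left(\frac{157501}{-230} + \frac{14 \left(-528\right) + 92}{-208830}\right) - -496771 = \left(157501 \left(- \frac{1}{230}\right) + \left(-7392 + 92\right) \left(- \frac{1}{208830}\right)\right) + 496771 = \left(- \frac{157501}{230} - - \frac{730}{20883}\right) + 496771 = \left(- \frac{157501}{230} + \frac{730}{20883}\right) + 496771 = - \frac{3288925483}{4803090} + 496771 = \frac{2382746896907}{4803090}$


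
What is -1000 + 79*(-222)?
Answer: -18538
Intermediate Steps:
-1000 + 79*(-222) = -1000 - 17538 = -18538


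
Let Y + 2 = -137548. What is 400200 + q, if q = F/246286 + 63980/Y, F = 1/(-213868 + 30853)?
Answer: 472611497026192733/1180939645998 ≈ 4.0020e+5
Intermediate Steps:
Y = -137550 (Y = -2 - 137548 = -137550)
F = -1/183015 (F = 1/(-183015) = -1/183015 ≈ -5.4640e-6)
q = -549302206867/1180939645998 (q = -1/183015/246286 + 63980/(-137550) = -1/183015*1/246286 + 63980*(-1/137550) = -1/45074032290 - 914/1965 = -549302206867/1180939645998 ≈ -0.46514)
400200 + q = 400200 - 549302206867/1180939645998 = 472611497026192733/1180939645998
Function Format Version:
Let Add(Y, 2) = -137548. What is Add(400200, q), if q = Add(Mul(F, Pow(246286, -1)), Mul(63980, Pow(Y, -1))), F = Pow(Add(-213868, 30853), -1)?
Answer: Rational(472611497026192733, 1180939645998) ≈ 4.0020e+5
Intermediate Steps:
Y = -137550 (Y = Add(-2, -137548) = -137550)
F = Rational(-1, 183015) (F = Pow(-183015, -1) = Rational(-1, 183015) ≈ -5.4640e-6)
q = Rational(-549302206867, 1180939645998) (q = Add(Mul(Rational(-1, 183015), Pow(246286, -1)), Mul(63980, Pow(-137550, -1))) = Add(Mul(Rational(-1, 183015), Rational(1, 246286)), Mul(63980, Rational(-1, 137550))) = Add(Rational(-1, 45074032290), Rational(-914, 1965)) = Rational(-549302206867, 1180939645998) ≈ -0.46514)
Add(400200, q) = Add(400200, Rational(-549302206867, 1180939645998)) = Rational(472611497026192733, 1180939645998)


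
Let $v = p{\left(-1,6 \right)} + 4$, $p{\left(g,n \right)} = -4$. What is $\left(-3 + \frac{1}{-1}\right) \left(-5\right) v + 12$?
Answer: $12$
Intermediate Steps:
$v = 0$ ($v = -4 + 4 = 0$)
$\left(-3 + \frac{1}{-1}\right) \left(-5\right) v + 12 = \left(-3 + \frac{1}{-1}\right) \left(-5\right) 0 + 12 = \left(-3 - 1\right) \left(-5\right) 0 + 12 = \left(-4\right) \left(-5\right) 0 + 12 = 20 \cdot 0 + 12 = 0 + 12 = 12$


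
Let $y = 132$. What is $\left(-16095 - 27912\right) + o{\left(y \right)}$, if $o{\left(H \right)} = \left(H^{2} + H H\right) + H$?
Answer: $-9027$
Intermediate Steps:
$o{\left(H \right)} = H + 2 H^{2}$ ($o{\left(H \right)} = \left(H^{2} + H^{2}\right) + H = 2 H^{2} + H = H + 2 H^{2}$)
$\left(-16095 - 27912\right) + o{\left(y \right)} = \left(-16095 - 27912\right) + 132 \left(1 + 2 \cdot 132\right) = -44007 + 132 \left(1 + 264\right) = -44007 + 132 \cdot 265 = -44007 + 34980 = -9027$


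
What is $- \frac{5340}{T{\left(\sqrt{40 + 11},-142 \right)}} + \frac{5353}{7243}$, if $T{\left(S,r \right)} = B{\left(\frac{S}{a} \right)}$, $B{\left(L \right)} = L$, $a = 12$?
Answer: $\frac{5353}{7243} - \frac{21360 \sqrt{51}}{17} \approx -8972.3$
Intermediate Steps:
$T{\left(S,r \right)} = \frac{S}{12}$
$- \frac{5340}{T{\left(\sqrt{40 + 11},-142 \right)}} + \frac{5353}{7243} = - \frac{5340}{\frac{1}{12} \sqrt{40 + 11}} + \frac{5353}{7243} = - \frac{5340}{\frac{1}{12} \sqrt{51}} + 5353 \cdot \frac{1}{7243} = - 5340 \frac{4 \sqrt{51}}{17} + \frac{5353}{7243} = - \frac{21360 \sqrt{51}}{17} + \frac{5353}{7243} = \frac{5353}{7243} - \frac{21360 \sqrt{51}}{17}$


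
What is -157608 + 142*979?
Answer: -18590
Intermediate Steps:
-157608 + 142*979 = -157608 + 139018 = -18590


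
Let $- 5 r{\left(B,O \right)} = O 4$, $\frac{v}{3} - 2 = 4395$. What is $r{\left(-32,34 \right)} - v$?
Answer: $- \frac{66091}{5} \approx -13218.0$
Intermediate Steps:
$v = 13191$ ($v = 6 + 3 \cdot 4395 = 6 + 13185 = 13191$)
$r{\left(B,O \right)} = - \frac{4 O}{5}$ ($r{\left(B,O \right)} = - \frac{O 4}{5} = - \frac{4 O}{5}$)
$r{\left(-32,34 \right)} - v = \left(- \frac{4}{5}\right) 34 - 13191 = - \frac{136}{5} - 13191 = - \frac{66091}{5}$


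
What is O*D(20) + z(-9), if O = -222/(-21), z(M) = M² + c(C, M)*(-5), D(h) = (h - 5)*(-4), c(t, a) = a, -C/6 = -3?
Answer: -3558/7 ≈ -508.29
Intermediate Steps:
C = 18 (C = -6*(-3) = 18)
D(h) = 20 - 4*h (D(h) = (-5 + h)*(-4) = 20 - 4*h)
z(M) = M² - 5*M (z(M) = M² + M*(-5) = M² - 5*M)
O = 74/7 (O = -222*(-1/21) = 74/7 ≈ 10.571)
O*D(20) + z(-9) = 74*(20 - 4*20)/7 - 9*(-5 - 9) = 74*(20 - 80)/7 - 9*(-14) = (74/7)*(-60) + 126 = -4440/7 + 126 = -3558/7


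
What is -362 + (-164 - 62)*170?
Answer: -38782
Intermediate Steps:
-362 + (-164 - 62)*170 = -362 - 226*170 = -362 - 38420 = -38782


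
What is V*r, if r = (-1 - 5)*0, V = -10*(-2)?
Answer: 0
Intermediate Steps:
V = 20
r = 0 (r = -6*0 = 0)
V*r = 20*0 = 0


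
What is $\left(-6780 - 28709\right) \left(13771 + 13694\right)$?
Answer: $-974705385$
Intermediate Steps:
$\left(-6780 - 28709\right) \left(13771 + 13694\right) = \left(-6780 - 28709\right) 27465 = \left(-35489\right) 27465 = -974705385$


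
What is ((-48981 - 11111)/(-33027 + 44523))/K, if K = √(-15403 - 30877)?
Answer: 15023*I*√11570/66504360 ≈ 0.024298*I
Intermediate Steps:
K = 2*I*√11570 (K = √(-46280) = 2*I*√11570 ≈ 215.13*I)
((-48981 - 11111)/(-33027 + 44523))/K = ((-48981 - 11111)/(-33027 + 44523))/((2*I*√11570)) = (-60092/11496)*(-I*√11570/23140) = (-60092*1/11496)*(-I*√11570/23140) = -(-15023)*I*√11570/66504360 = 15023*I*√11570/66504360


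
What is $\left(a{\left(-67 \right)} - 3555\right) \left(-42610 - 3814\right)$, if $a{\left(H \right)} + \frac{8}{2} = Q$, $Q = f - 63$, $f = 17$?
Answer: $167358520$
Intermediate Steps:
$Q = -46$ ($Q = 17 - 63 = -46$)
$a{\left(H \right)} = -50$ ($a{\left(H \right)} = -4 - 46 = -50$)
$\left(a{\left(-67 \right)} - 3555\right) \left(-42610 - 3814\right) = \left(-50 - 3555\right) \left(-42610 - 3814\right) = \left(-3605\right) \left(-46424\right) = 167358520$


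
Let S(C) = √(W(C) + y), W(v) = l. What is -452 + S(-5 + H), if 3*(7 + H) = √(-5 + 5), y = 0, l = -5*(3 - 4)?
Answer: -452 + √5 ≈ -449.76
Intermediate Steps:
l = 5 (l = -5*(-1) = 5)
W(v) = 5
H = -7 (H = -7 + √(-5 + 5)/3 = -7 + √0/3 = -7 + (⅓)*0 = -7 + 0 = -7)
S(C) = √5 (S(C) = √(5 + 0) = √5)
-452 + S(-5 + H) = -452 + √5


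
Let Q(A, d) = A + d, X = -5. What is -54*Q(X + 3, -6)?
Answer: 432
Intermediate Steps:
-54*Q(X + 3, -6) = -54*((-5 + 3) - 6) = -54*(-2 - 6) = -54*(-8) = 432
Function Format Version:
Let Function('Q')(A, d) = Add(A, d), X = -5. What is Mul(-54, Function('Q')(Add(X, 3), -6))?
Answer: 432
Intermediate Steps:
Mul(-54, Function('Q')(Add(X, 3), -6)) = Mul(-54, Add(Add(-5, 3), -6)) = Mul(-54, Add(-2, -6)) = Mul(-54, -8) = 432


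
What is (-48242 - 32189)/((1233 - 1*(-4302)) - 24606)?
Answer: 6187/1467 ≈ 4.2175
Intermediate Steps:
(-48242 - 32189)/((1233 - 1*(-4302)) - 24606) = -80431/((1233 + 4302) - 24606) = -80431/(5535 - 24606) = -80431/(-19071) = -80431*(-1/19071) = 6187/1467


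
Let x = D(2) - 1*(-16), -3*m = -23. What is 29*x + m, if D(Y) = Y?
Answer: 1589/3 ≈ 529.67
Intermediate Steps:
m = 23/3 (m = -⅓*(-23) = 23/3 ≈ 7.6667)
x = 18 (x = 2 - 1*(-16) = 2 + 16 = 18)
29*x + m = 29*18 + 23/3 = 522 + 23/3 = 1589/3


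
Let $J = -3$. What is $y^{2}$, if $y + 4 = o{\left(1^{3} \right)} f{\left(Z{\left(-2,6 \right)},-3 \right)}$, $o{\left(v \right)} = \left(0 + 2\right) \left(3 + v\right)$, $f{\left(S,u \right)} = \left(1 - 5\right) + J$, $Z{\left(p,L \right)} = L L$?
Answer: $3600$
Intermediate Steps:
$Z{\left(p,L \right)} = L^{2}$
$f{\left(S,u \right)} = -7$ ($f{\left(S,u \right)} = \left(1 - 5\right) - 3 = -4 - 3 = -7$)
$o{\left(v \right)} = 6 + 2 v$ ($o{\left(v \right)} = 2 \left(3 + v\right) = 6 + 2 v$)
$y = -60$ ($y = -4 + \left(6 + 2 \cdot 1^{3}\right) \left(-7\right) = -4 + \left(6 + 2 \cdot 1\right) \left(-7\right) = -4 + \left(6 + 2\right) \left(-7\right) = -4 + 8 \left(-7\right) = -4 - 56 = -60$)
$y^{2} = \left(-60\right)^{2} = 3600$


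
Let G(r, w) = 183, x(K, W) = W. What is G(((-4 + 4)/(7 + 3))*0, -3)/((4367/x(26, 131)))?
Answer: 23973/4367 ≈ 5.4896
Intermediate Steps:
G(((-4 + 4)/(7 + 3))*0, -3)/((4367/x(26, 131))) = 183/((4367/131)) = 183/((4367*(1/131))) = 183/(4367/131) = 183*(131/4367) = 23973/4367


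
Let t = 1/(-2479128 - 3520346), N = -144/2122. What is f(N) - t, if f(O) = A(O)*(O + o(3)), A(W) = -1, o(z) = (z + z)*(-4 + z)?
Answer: 38624614673/6365441914 ≈ 6.0679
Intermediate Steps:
N = -72/1061 (N = -144*1/2122 = -72/1061 ≈ -0.067860)
o(z) = 2*z*(-4 + z) (o(z) = (2*z)*(-4 + z) = 2*z*(-4 + z))
f(O) = 6 - O (f(O) = -(O + 2*3*(-4 + 3)) = -(O + 2*3*(-1)) = -(O - 6) = -(-6 + O) = 6 - O)
t = -1/5999474 (t = 1/(-5999474) = -1/5999474 ≈ -1.6668e-7)
f(N) - t = (6 - 1*(-72/1061)) - 1*(-1/5999474) = (6 + 72/1061) + 1/5999474 = 6438/1061 + 1/5999474 = 38624614673/6365441914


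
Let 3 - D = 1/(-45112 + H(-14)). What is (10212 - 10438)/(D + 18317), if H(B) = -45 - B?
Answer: -10202318/827019761 ≈ -0.012336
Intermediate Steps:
D = 135430/45143 (D = 3 - 1/(-45112 + (-45 - 1*(-14))) = 3 - 1/(-45112 + (-45 + 14)) = 3 - 1/(-45112 - 31) = 3 - 1/(-45143) = 3 - 1*(-1/45143) = 3 + 1/45143 = 135430/45143 ≈ 3.0000)
(10212 - 10438)/(D + 18317) = (10212 - 10438)/(135430/45143 + 18317) = -226/827019761/45143 = -226*45143/827019761 = -10202318/827019761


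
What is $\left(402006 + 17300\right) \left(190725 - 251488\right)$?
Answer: $-25478290478$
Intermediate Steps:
$\left(402006 + 17300\right) \left(190725 - 251488\right) = 419306 \left(-60763\right) = -25478290478$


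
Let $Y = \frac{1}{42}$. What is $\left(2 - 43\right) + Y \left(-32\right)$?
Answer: $- \frac{877}{21} \approx -41.762$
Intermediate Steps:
$Y = \frac{1}{42} \approx 0.02381$
$\left(2 - 43\right) + Y \left(-32\right) = \left(2 - 43\right) + \frac{1}{42} \left(-32\right) = -41 - \frac{16}{21} = - \frac{877}{21}$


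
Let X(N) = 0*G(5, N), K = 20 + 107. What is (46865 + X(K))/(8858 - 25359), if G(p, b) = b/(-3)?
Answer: -46865/16501 ≈ -2.8401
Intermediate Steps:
G(p, b) = -b/3 (G(p, b) = b*(-⅓) = -b/3)
K = 127
X(N) = 0 (X(N) = 0*(-N/3) = 0)
(46865 + X(K))/(8858 - 25359) = (46865 + 0)/(8858 - 25359) = 46865/(-16501) = 46865*(-1/16501) = -46865/16501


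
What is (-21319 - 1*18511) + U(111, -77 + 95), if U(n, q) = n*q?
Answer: -37832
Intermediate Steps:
(-21319 - 1*18511) + U(111, -77 + 95) = (-21319 - 1*18511) + 111*(-77 + 95) = (-21319 - 18511) + 111*18 = -39830 + 1998 = -37832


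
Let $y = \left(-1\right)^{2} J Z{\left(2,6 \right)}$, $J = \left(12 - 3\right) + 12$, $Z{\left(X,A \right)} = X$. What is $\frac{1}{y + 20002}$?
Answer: $\frac{1}{20044} \approx 4.989 \cdot 10^{-5}$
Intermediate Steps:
$J = 21$ ($J = 9 + 12 = 21$)
$y = 42$ ($y = \left(-1\right)^{2} \cdot 21 \cdot 2 = 1 \cdot 21 \cdot 2 = 21 \cdot 2 = 42$)
$\frac{1}{y + 20002} = \frac{1}{42 + 20002} = \frac{1}{20044}$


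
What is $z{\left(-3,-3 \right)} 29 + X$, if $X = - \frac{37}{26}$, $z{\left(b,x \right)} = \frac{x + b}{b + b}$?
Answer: $\frac{717}{26} \approx 27.577$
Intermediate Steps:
$z{\left(b,x \right)} = \frac{b + x}{2 b}$
$X = - \frac{37}{26}$ ($X = \left(-37\right) \frac{1}{26} = - \frac{37}{26} \approx -1.4231$)
$z{\left(-3,-3 \right)} 29 + X = \frac{-3 - 3}{2 \left(-3\right)} 29 - \frac{37}{26} = \frac{1}{2} \left(- \frac{1}{3}\right) \left(-6\right) 29 - \frac{37}{26} = 1 \cdot 29 - \frac{37}{26} = 29 - \frac{37}{26} = \frac{717}{26}$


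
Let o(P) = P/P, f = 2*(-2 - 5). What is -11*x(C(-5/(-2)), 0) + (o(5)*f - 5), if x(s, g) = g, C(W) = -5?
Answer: -19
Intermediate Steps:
f = -14 (f = 2*(-7) = -14)
o(P) = 1
-11*x(C(-5/(-2)), 0) + (o(5)*f - 5) = -11*0 + (1*(-14) - 5) = 0 + (-14 - 5) = 0 - 19 = -19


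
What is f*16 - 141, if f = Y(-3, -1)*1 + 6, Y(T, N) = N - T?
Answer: -13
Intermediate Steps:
f = 8 (f = (-1 - 1*(-3))*1 + 6 = (-1 + 3)*1 + 6 = 2*1 + 6 = 2 + 6 = 8)
f*16 - 141 = 8*16 - 141 = 128 - 141 = -13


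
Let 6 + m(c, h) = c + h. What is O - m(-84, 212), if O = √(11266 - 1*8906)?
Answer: -122 + 2*√590 ≈ -73.420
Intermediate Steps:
m(c, h) = -6 + c + h (m(c, h) = -6 + (c + h) = -6 + c + h)
O = 2*√590 (O = √(11266 - 8906) = √2360 = 2*√590 ≈ 48.580)
O - m(-84, 212) = 2*√590 - (-6 - 84 + 212) = 2*√590 - 1*122 = 2*√590 - 122 = -122 + 2*√590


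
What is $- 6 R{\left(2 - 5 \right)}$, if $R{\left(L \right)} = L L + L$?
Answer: $-36$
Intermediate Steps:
$R{\left(L \right)} = L + L^{2}$ ($R{\left(L \right)} = L^{2} + L = L + L^{2}$)
$- 6 R{\left(2 - 5 \right)} = - 6 \left(2 - 5\right) \left(1 + \left(2 - 5\right)\right) = - 6 \left(- 3 \left(1 - 3\right)\right) = - 6 \left(\left(-3\right) \left(-2\right)\right) = \left(-6\right) 6 = -36$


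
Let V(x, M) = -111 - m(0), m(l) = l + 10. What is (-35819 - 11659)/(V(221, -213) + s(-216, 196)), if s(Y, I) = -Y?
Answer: -47478/95 ≈ -499.77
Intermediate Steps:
m(l) = 10 + l
V(x, M) = -121 (V(x, M) = -111 - (10 + 0) = -111 - 1*10 = -111 - 10 = -121)
(-35819 - 11659)/(V(221, -213) + s(-216, 196)) = (-35819 - 11659)/(-121 - 1*(-216)) = -47478/(-121 + 216) = -47478/95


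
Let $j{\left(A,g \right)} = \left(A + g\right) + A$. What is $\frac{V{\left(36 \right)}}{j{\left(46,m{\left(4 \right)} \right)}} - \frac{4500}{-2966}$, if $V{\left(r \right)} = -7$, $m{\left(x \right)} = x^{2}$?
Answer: $\frac{232619}{160164} \approx 1.4524$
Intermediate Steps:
$j{\left(A,g \right)} = g + 2 A$
$\frac{V{\left(36 \right)}}{j{\left(46,m{\left(4 \right)} \right)}} - \frac{4500}{-2966} = - \frac{7}{4^{2} + 2 \cdot 46} - \frac{4500}{-2966} = - \frac{7}{16 + 92} - - \frac{2250}{1483} = - \frac{7}{108} + \frac{2250}{1483} = \frac{232619}{160164}$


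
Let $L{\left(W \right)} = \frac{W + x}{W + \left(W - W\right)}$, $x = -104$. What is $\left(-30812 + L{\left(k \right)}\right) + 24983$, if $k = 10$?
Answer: $- \frac{29192}{5} \approx -5838.4$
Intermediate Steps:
$L{\left(W \right)} = \frac{-104 + W}{W}$ ($L{\left(W \right)} = \frac{W - 104}{W + \left(W - W\right)} = \frac{-104 + W}{W + 0} = \frac{-104 + W}{W}$)
$\left(-30812 + L{\left(k \right)}\right) + 24983 = \left(-30812 + \frac{-104 + 10}{10}\right) + 24983 = \left(-30812 + \frac{1}{10} \left(-94\right)\right) + 24983 = \left(-30812 - \frac{47}{5}\right) + 24983 = - \frac{154107}{5} + 24983 = - \frac{29192}{5}$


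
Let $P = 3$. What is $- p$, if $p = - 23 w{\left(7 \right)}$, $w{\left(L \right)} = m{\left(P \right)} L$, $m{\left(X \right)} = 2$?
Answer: $322$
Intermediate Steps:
$w{\left(L \right)} = 2 L$
$p = -322$ ($p = - 23 \cdot 2 \cdot 7 = \left(-23\right) 14 = -322$)
$- p = \left(-1\right) \left(-322\right) = 322$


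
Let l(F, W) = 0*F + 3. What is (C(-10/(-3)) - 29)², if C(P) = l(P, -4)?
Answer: 676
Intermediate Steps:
l(F, W) = 3 (l(F, W) = 0 + 3 = 3)
C(P) = 3
(C(-10/(-3)) - 29)² = (3 - 29)² = (-26)² = 676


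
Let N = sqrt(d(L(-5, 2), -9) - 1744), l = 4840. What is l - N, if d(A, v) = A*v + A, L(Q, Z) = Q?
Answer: 4840 - 2*I*sqrt(426) ≈ 4840.0 - 41.28*I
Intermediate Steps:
d(A, v) = A + A*v
N = 2*I*sqrt(426) (N = sqrt(-5*(1 - 9) - 1744) = sqrt(-5*(-8) - 1744) = sqrt(40 - 1744) = sqrt(-1704) = 2*I*sqrt(426) ≈ 41.28*I)
l - N = 4840 - 2*I*sqrt(426)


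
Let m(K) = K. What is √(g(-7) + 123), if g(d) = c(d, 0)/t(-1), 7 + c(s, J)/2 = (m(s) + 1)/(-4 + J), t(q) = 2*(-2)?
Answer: √503/2 ≈ 11.214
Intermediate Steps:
t(q) = -4
c(s, J) = -14 + 2*(1 + s)/(-4 + J) (c(s, J) = -14 + 2*((s + 1)/(-4 + J)) = -14 + 2*((1 + s)/(-4 + J)) = -14 + 2*(1 + s)/(-4 + J))
g(d) = 29/8 + d/8 (g(d) = (2*(29 + d - 7*0)/(-4 + 0))/(-4) = (2*(29 + d + 0)/(-4))*(-¼) = (2*(-¼)*(29 + d))*(-¼) = (-29/2 - d/2)*(-¼) = 29/8 + d/8)
√(g(-7) + 123) = √((29/8 + (⅛)*(-7)) + 123) = √((29/8 - 7/8) + 123) = √(11/4 + 123) = √(503/4) = √503/2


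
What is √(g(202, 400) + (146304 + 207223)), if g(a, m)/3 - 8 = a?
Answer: √354157 ≈ 595.11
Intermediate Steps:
g(a, m) = 24 + 3*a
√(g(202, 400) + (146304 + 207223)) = √((24 + 3*202) + (146304 + 207223)) = √((24 + 606) + 353527) = √(630 + 353527) = √354157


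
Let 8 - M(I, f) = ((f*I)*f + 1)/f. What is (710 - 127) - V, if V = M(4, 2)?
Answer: 1167/2 ≈ 583.50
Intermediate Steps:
M(I, f) = 8 - (1 + I*f²)/f (M(I, f) = 8 - ((f*I)*f + 1)/f = 8 - ((I*f)*f + 1)/f = 8 - (I*f² + 1)/f = 8 - (1 + I*f²)/f)
V = -½ (V = 8 - 1/2 - 1*4*2 = 8 - 1*½ - 8 = 8 - ½ - 8 = -½ ≈ -0.50000)
(710 - 127) - V = (710 - 127) - 1*(-½) = 583 + ½ = 1167/2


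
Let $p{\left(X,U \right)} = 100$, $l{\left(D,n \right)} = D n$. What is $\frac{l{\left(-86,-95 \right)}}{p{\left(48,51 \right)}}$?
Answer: $\frac{817}{10} \approx 81.7$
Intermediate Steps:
$\frac{l{\left(-86,-95 \right)}}{p{\left(48,51 \right)}} = \frac{\left(-86\right) \left(-95\right)}{100} = 8170 \cdot \frac{1}{100} = \frac{817}{10}$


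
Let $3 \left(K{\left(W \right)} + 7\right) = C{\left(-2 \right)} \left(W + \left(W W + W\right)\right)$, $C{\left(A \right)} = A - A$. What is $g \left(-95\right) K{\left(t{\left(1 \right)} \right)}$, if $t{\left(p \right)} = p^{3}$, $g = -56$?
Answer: $-37240$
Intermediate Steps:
$C{\left(A \right)} = 0$
$K{\left(W \right)} = -7$ ($K{\left(W \right)} = -7 + \frac{0 \left(W + \left(W W + W\right)\right)}{3} = -7 + \frac{0 \left(W + \left(W^{2} + W\right)\right)}{3} = -7 + \frac{0 \left(W + \left(W + W^{2}\right)\right)}{3} = -7 + \frac{0 \left(W^{2} + 2 W\right)}{3} = -7 + \frac{1}{3} \cdot 0 = -7 + 0 = -7$)
$g \left(-95\right) K{\left(t{\left(1 \right)} \right)} = \left(-56\right) \left(-95\right) \left(-7\right) = 5320 \left(-7\right) = -37240$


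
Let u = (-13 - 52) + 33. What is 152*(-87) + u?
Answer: -13256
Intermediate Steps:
u = -32 (u = -65 + 33 = -32)
152*(-87) + u = 152*(-87) - 32 = -13224 - 32 = -13256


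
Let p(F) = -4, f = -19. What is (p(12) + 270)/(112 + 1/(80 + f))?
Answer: 16226/6833 ≈ 2.3747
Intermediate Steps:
(p(12) + 270)/(112 + 1/(80 + f)) = (-4 + 270)/(112 + 1/(80 - 19)) = 266/(112 + 1/61) = 266/(6833/61) = 266*(61/6833) = 16226/6833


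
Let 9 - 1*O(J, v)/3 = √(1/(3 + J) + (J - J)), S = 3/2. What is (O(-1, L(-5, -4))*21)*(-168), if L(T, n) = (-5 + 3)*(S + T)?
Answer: -95256 + 5292*√2 ≈ -87772.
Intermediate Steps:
S = 3/2 (S = 3*(½) = 3/2 ≈ 1.5000)
L(T, n) = -3 - 2*T (L(T, n) = (-5 + 3)*(3/2 + T) = -2*(3/2 + T) = -3 - 2*T)
O(J, v) = 27 - 3*√(1/(3 + J)) (O(J, v) = 27 - 3*√(1/(3 + J) + (J - J)) = 27 - 3*√(1/(3 + J) + 0) = 27 - 3*√(1/(3 + J)))
(O(-1, L(-5, -4))*21)*(-168) = ((27 - 3/√(3 - 1))*21)*(-168) = ((27 - 3*√2/2)*21)*(-168) = (567 - 63*√2/2)*(-168) = -95256 + 5292*√2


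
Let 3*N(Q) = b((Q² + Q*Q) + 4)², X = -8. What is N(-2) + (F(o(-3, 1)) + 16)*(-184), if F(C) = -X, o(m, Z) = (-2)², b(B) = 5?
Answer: -13223/3 ≈ -4407.7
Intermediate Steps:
o(m, Z) = 4
N(Q) = 25/3 (N(Q) = (⅓)*5² = (⅓)*25 = 25/3)
F(C) = 8 (F(C) = -1*(-8) = 8)
N(-2) + (F(o(-3, 1)) + 16)*(-184) = 25/3 + (8 + 16)*(-184) = 25/3 + 24*(-184) = 25/3 - 4416 = -13223/3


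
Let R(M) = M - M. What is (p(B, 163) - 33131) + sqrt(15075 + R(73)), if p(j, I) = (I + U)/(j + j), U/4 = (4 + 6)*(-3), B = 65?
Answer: -4306987/130 + 15*sqrt(67) ≈ -33008.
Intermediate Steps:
U = -120 (U = 4*((4 + 6)*(-3)) = 4*(10*(-3)) = 4*(-30) = -120)
R(M) = 0
p(j, I) = (-120 + I)/(2*j) (p(j, I) = (I - 120)/(j + j) = (-120 + I)/((2*j)) = (-120 + I)*(1/(2*j)) = (-120 + I)/(2*j))
(p(B, 163) - 33131) + sqrt(15075 + R(73)) = ((1/2)*(-120 + 163)/65 - 33131) + sqrt(15075 + 0) = ((1/2)*(1/65)*43 - 33131) + sqrt(15075) = (43/130 - 33131) + 15*sqrt(67) = -4306987/130 + 15*sqrt(67)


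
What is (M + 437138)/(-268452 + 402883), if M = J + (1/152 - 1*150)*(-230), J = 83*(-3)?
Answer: 3256859/928796 ≈ 3.5065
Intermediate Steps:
J = -249
M = 2602961/76 (M = -249 + (1/152 - 1*150)*(-230) = -249 + (1/152 - 150)*(-230) = -249 - 22799/152*(-230) = -249 + 2621885/76 = 2602961/76 ≈ 34250.)
(M + 437138)/(-268452 + 402883) = (2602961/76 + 437138)/(-268452 + 402883) = (35825449/76)/134431 = (35825449/76)*(1/134431) = 3256859/928796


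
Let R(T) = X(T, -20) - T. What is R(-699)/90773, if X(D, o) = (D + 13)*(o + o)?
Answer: 28139/90773 ≈ 0.30999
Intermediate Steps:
X(D, o) = 2*o*(13 + D) (X(D, o) = (13 + D)*(2*o) = 2*o*(13 + D))
R(T) = -520 - 41*T (R(T) = 2*(-20)*(13 + T) - T = (-520 - 40*T) - T = -520 - 41*T)
R(-699)/90773 = (-520 - 41*(-699))/90773 = (-520 + 28659)*(1/90773) = 28139*(1/90773) = 28139/90773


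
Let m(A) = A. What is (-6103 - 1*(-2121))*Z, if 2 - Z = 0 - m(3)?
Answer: -19910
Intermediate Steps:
Z = 5 (Z = 2 - (0 - 1*3) = 2 - (0 - 3) = 2 - 1*(-3) = 2 + 3 = 5)
(-6103 - 1*(-2121))*Z = (-6103 - 1*(-2121))*5 = (-6103 + 2121)*5 = -3982*5 = -19910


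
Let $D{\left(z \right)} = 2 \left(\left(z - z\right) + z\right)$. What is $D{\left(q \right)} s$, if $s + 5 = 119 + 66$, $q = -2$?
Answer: $-720$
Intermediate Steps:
$s = 180$ ($s = -5 + \left(119 + 66\right) = -5 + 185 = 180$)
$D{\left(z \right)} = 2 z$ ($D{\left(z \right)} = 2 \left(0 + z\right) = 2 z$)
$D{\left(q \right)} s = 2 \left(-2\right) 180 = \left(-4\right) 180 = -720$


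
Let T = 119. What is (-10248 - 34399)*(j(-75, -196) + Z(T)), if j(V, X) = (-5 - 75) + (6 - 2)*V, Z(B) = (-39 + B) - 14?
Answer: 14019158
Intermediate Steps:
Z(B) = -53 + B
j(V, X) = -80 + 4*V
(-10248 - 34399)*(j(-75, -196) + Z(T)) = (-10248 - 34399)*((-80 + 4*(-75)) + (-53 + 119)) = -44647*((-80 - 300) + 66) = -44647*(-380 + 66) = -44647*(-314) = 14019158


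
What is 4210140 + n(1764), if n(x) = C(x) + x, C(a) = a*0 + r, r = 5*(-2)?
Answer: 4211894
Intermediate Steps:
r = -10
C(a) = -10 (C(a) = a*0 - 10 = 0 - 10 = -10)
n(x) = -10 + x
4210140 + n(1764) = 4210140 + (-10 + 1764) = 4210140 + 1754 = 4211894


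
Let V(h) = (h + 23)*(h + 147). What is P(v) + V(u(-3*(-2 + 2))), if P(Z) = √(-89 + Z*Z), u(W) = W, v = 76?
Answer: 3381 + 11*√47 ≈ 3456.4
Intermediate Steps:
V(h) = (23 + h)*(147 + h)
P(Z) = √(-89 + Z²)
P(v) + V(u(-3*(-2 + 2))) = √(-89 + 76²) + (3381 + (-3*(-2 + 2))² + 170*(-3*(-2 + 2))) = √(-89 + 5776) + (3381 + (-3*0)² + 170*(-3*0)) = √5687 + (3381 + 0² + 170*0) = 11*√47 + (3381 + 0 + 0) = 11*√47 + 3381 = 3381 + 11*√47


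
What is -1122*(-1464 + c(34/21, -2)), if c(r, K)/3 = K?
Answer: 1649340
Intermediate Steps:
c(r, K) = 3*K
-1122*(-1464 + c(34/21, -2)) = -1122*(-1464 + 3*(-2)) = -1122*(-1464 - 6) = -1122*(-1470) = 1649340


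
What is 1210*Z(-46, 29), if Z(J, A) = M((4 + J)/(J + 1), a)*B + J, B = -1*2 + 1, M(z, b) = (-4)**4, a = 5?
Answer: -365420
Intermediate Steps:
M(z, b) = 256
B = -1 (B = -2 + 1 = -1)
Z(J, A) = -256 + J (Z(J, A) = 256*(-1) + J = -256 + J)
1210*Z(-46, 29) = 1210*(-256 - 46) = 1210*(-302) = -365420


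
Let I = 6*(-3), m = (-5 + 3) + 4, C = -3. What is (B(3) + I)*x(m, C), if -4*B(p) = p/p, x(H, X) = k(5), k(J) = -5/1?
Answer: 365/4 ≈ 91.250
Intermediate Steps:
m = 2 (m = -2 + 4 = 2)
k(J) = -5 (k(J) = -5*1 = -5)
x(H, X) = -5
I = -18
B(p) = -¼ (B(p) = -p/(4*p) = -¼*1 = -¼)
(B(3) + I)*x(m, C) = (-¼ - 18)*(-5) = -73/4*(-5) = 365/4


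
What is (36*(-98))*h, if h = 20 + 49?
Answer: -243432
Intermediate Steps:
h = 69
(36*(-98))*h = (36*(-98))*69 = -3528*69 = -243432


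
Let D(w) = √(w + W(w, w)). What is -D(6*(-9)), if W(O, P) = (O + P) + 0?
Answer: -9*I*√2 ≈ -12.728*I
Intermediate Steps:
W(O, P) = O + P
D(w) = √3*√w (D(w) = √(w + (w + w)) = √(w + 2*w) = √(3*w) = √3*√w)
-D(6*(-9)) = -√3*√(6*(-9)) = -√3*√(-54) = -√3*3*I*√6 = -9*I*√2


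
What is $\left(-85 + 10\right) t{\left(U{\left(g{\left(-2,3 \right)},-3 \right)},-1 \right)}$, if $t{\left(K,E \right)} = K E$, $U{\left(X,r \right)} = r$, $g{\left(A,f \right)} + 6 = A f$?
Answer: $-225$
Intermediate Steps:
$g{\left(A,f \right)} = -6 + A f$
$t{\left(K,E \right)} = E K$
$\left(-85 + 10\right) t{\left(U{\left(g{\left(-2,3 \right)},-3 \right)},-1 \right)} = \left(-85 + 10\right) \left(\left(-1\right) \left(-3\right)\right) = \left(-75\right) 3 = -225$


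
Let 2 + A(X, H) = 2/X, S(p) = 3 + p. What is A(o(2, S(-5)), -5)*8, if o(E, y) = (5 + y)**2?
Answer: -128/9 ≈ -14.222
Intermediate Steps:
A(X, H) = -2 + 2/X
A(o(2, S(-5)), -5)*8 = (-2 + 2/((5 + (3 - 5))**2))*8 = (-2 + 2/((5 - 2)**2))*8 = (-2 + 2/(3**2))*8 = (-2 + 2/9)*8 = -16/9*8 = -128/9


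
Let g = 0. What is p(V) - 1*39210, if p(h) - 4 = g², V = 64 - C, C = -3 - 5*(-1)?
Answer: -39206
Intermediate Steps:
C = 2 (C = -3 + 5 = 2)
V = 62 (V = 64 - 1*2 = 64 - 2 = 62)
p(h) = 4 (p(h) = 4 + 0² = 4 + 0 = 4)
p(V) - 1*39210 = 4 - 1*39210 = 4 - 39210 = -39206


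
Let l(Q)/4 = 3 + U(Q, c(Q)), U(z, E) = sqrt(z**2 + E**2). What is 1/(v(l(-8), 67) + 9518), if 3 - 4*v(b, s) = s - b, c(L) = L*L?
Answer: 1901/18068173 - 8*sqrt(65)/90340865 ≈ 0.00010450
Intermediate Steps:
c(L) = L**2
U(z, E) = sqrt(E**2 + z**2)
l(Q) = 12 + 4*sqrt(Q**2 + Q**4) (l(Q) = 4*(3 + sqrt((Q**2)**2 + Q**2)) = 4*(3 + sqrt(Q**4 + Q**2)) = 4*(3 + sqrt(Q**2 + Q**4)) = 12 + 4*sqrt(Q**2 + Q**4))
v(b, s) = 3/4 - s/4 + b/4 (v(b, s) = 3/4 - (s - b)/4 = 3/4 + (-s/4 + b/4) = 3/4 - s/4 + b/4)
1/(v(l(-8), 67) + 9518) = 1/((3/4 - 1/4*67 + (12 + 4*sqrt((-8)**2 + (-8)**4))/4) + 9518) = 1/((3/4 - 67/4 + (12 + 4*sqrt(64 + 4096))/4) + 9518) = 1/((3/4 - 67/4 + (12 + 4*sqrt(4160))/4) + 9518) = 1/((3/4 - 67/4 + (12 + 4*(8*sqrt(65)))/4) + 9518) = 1/((3/4 - 67/4 + (12 + 32*sqrt(65))/4) + 9518) = 1/((3/4 - 67/4 + (3 + 8*sqrt(65))) + 9518) = 1/((-13 + 8*sqrt(65)) + 9518) = 1/(9505 + 8*sqrt(65))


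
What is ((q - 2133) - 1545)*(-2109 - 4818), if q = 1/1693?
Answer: 43133410731/1693 ≈ 2.5478e+7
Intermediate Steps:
q = 1/1693 ≈ 0.00059067
((q - 2133) - 1545)*(-2109 - 4818) = ((1/1693 - 2133) - 1545)*(-2109 - 4818) = (-3611168/1693 - 1545)*(-6927) = -6226853/1693*(-6927) = 43133410731/1693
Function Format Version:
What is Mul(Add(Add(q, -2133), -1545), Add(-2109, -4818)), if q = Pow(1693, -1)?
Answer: Rational(43133410731, 1693) ≈ 2.5478e+7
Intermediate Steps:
q = Rational(1, 1693) ≈ 0.00059067
Mul(Add(Add(q, -2133), -1545), Add(-2109, -4818)) = Mul(Add(Add(Rational(1, 1693), -2133), -1545), Add(-2109, -4818)) = Mul(Add(Rational(-3611168, 1693), -1545), -6927) = Mul(Rational(-6226853, 1693), -6927) = Rational(43133410731, 1693)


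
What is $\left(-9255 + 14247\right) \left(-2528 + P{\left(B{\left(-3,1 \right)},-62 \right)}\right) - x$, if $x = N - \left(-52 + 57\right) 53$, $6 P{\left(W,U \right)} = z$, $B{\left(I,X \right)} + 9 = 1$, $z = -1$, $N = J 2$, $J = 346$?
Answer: $-12621035$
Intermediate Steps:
$N = 692$ ($N = 346 \cdot 2 = 692$)
$B{\left(I,X \right)} = -8$ ($B{\left(I,X \right)} = -9 + 1 = -8$)
$P{\left(W,U \right)} = - \frac{1}{6}$ ($P{\left(W,U \right)} = \frac{1}{6} \left(-1\right) = - \frac{1}{6}$)
$x = 427$ ($x = 692 - \left(-52 + 57\right) 53 = 692 - 5 \cdot 53 = 692 - 265 = 427$)
$\left(-9255 + 14247\right) \left(-2528 + P{\left(B{\left(-3,1 \right)},-62 \right)}\right) - x = \left(-9255 + 14247\right) \left(-2528 - \frac{1}{6}\right) - 427 = 4992 \left(- \frac{15169}{6}\right) - 427 = -12620608 - 427 = -12621035$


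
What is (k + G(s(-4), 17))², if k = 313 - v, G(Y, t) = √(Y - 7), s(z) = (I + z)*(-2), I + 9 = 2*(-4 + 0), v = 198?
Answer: (115 + √35)² ≈ 14621.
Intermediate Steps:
I = -17 (I = -9 + 2*(-4 + 0) = -9 + 2*(-4) = -9 - 8 = -17)
s(z) = 34 - 2*z (s(z) = (-17 + z)*(-2) = 34 - 2*z)
G(Y, t) = √(-7 + Y)
k = 115 (k = 313 - 1*198 = 313 - 198 = 115)
(k + G(s(-4), 17))² = (115 + √(-7 + (34 - 2*(-4))))² = (115 + √(-7 + (34 + 8)))² = (115 + √(-7 + 42))² = (115 + √35)²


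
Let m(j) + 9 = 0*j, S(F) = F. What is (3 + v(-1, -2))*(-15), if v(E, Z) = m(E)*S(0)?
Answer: -45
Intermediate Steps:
m(j) = -9 (m(j) = -9 + 0*j = -9 + 0 = -9)
v(E, Z) = 0 (v(E, Z) = -9*0 = 0)
(3 + v(-1, -2))*(-15) = (3 + 0)*(-15) = 3*(-15) = -45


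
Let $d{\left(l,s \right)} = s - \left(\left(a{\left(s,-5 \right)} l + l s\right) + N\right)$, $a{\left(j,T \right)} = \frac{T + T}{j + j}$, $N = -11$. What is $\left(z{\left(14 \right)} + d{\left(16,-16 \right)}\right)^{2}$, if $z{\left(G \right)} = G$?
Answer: $67600$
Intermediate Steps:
$a{\left(j,T \right)} = \frac{T}{j}$ ($a{\left(j,T \right)} = \frac{2 T}{2 j} = 2 T \frac{1}{2 j} = \frac{T}{j}$)
$d{\left(l,s \right)} = 11 + s - l s + \frac{5 l}{s}$ ($d{\left(l,s \right)} = s - \left(\left(- \frac{5}{s} l + l s\right) - 11\right) = s - \left(\left(- \frac{5 l}{s} + l s\right) - 11\right) = s - \left(\left(l s - \frac{5 l}{s}\right) - 11\right) = s - \left(-11 + l s - \frac{5 l}{s}\right) = s + \left(11 - l s + \frac{5 l}{s}\right) = 11 + s - l s + \frac{5 l}{s}$)
$\left(z{\left(14 \right)} + d{\left(16,-16 \right)}\right)^{2} = \left(14 + \left(11 - 16 - 16 \left(-16\right) + 5 \cdot 16 \frac{1}{-16}\right)\right)^{2} = \left(14 + \left(11 - 16 + 256 + 5 \cdot 16 \left(- \frac{1}{16}\right)\right)\right)^{2} = \left(14 + \left(11 - 16 + 256 - 5\right)\right)^{2} = \left(14 + 246\right)^{2} = 260^{2} = 67600$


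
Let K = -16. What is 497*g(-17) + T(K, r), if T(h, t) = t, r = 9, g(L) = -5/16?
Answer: -2341/16 ≈ -146.31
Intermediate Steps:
g(L) = -5/16 (g(L) = -5*1/16 = -5/16)
497*g(-17) + T(K, r) = 497*(-5/16) + 9 = -2485/16 + 9 = -2341/16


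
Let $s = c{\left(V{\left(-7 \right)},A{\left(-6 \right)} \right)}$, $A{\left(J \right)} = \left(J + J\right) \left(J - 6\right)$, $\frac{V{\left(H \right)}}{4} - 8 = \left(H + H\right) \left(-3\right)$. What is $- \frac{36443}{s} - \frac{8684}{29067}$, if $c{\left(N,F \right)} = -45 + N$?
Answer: $- \frac{1060634701}{4505385} \approx -235.41$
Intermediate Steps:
$V{\left(H \right)} = 32 - 24 H$ ($V{\left(H \right)} = 32 + 4 \left(H + H\right) \left(-3\right) = 32 + 4 \cdot 2 H \left(-3\right) = 32 + 4 \left(- 6 H\right) = 32 - 24 H$)
$A{\left(J \right)} = 2 J \left(-6 + J\right)$
$s = 155$ ($s = -45 + \left(32 - -168\right) = -45 + \left(32 + 168\right) = -45 + 200 = 155$)
$- \frac{36443}{s} - \frac{8684}{29067} = - \frac{36443}{155} - \frac{8684}{29067} = - \frac{1060634701}{4505385}$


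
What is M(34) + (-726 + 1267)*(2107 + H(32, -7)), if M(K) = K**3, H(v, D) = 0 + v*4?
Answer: 1248439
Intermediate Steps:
H(v, D) = 4*v (H(v, D) = 0 + 4*v = 4*v)
M(34) + (-726 + 1267)*(2107 + H(32, -7)) = 34**3 + (-726 + 1267)*(2107 + 4*32) = 39304 + 541*(2107 + 128) = 39304 + 541*2235 = 39304 + 1209135 = 1248439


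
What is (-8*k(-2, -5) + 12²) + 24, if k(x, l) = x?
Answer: 184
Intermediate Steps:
(-8*k(-2, -5) + 12²) + 24 = (-8*(-2) + 12²) + 24 = (16 + 144) + 24 = 160 + 24 = 184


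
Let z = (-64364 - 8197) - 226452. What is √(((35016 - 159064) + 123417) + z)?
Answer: 2*I*√74911 ≈ 547.4*I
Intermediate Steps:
z = -299013 (z = -72561 - 226452 = -299013)
√(((35016 - 159064) + 123417) + z) = √(((35016 - 159064) + 123417) - 299013) = √((-124048 + 123417) - 299013) = √(-631 - 299013) = √(-299644) = 2*I*√74911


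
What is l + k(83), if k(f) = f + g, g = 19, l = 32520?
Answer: 32622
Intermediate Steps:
k(f) = 19 + f (k(f) = f + 19 = 19 + f)
l + k(83) = 32520 + (19 + 83) = 32520 + 102 = 32622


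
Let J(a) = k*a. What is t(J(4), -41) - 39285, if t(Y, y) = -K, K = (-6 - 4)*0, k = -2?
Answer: -39285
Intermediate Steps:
K = 0 (K = -10*0 = 0)
J(a) = -2*a
t(Y, y) = 0 (t(Y, y) = -1*0 = 0)
t(J(4), -41) - 39285 = 0 - 39285 = -39285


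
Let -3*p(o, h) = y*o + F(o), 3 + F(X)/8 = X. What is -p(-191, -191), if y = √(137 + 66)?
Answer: -1552/3 - 191*√203/3 ≈ -1424.4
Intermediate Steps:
F(X) = -24 + 8*X
y = √203 ≈ 14.248
p(o, h) = 8 - 8*o/3 - o*√203/3 (p(o, h) = -(√203*o + (-24 + 8*o))/3 = -(o*√203 + (-24 + 8*o))/3 = -(-24 + 8*o + o*√203)/3 = 8 - 8*o/3 - o*√203/3)
-p(-191, -191) = -(8 - 8/3*(-191) - ⅓*(-191)*√203) = -(8 + 1528/3 + 191*√203/3) = -(1552/3 + 191*√203/3) = -1552/3 - 191*√203/3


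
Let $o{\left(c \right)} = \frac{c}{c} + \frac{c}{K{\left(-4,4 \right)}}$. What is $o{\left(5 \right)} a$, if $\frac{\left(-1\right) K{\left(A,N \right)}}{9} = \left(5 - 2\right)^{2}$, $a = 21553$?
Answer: $\frac{1638028}{81} \approx 20223.0$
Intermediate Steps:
$K{\left(A,N \right)} = -81$ ($K{\left(A,N \right)} = - 9 \left(5 - 2\right)^{2} = - 9 \cdot 3^{2} = \left(-9\right) 9 = -81$)
$o{\left(c \right)} = 1 - \frac{c}{81}$ ($o{\left(c \right)} = \frac{c}{c} + \frac{c}{-81} = 1 + c \left(- \frac{1}{81}\right) = 1 - \frac{c}{81}$)
$o{\left(5 \right)} a = \left(1 - \frac{5}{81}\right) 21553 = \frac{76}{81} \cdot 21553 = \frac{1638028}{81}$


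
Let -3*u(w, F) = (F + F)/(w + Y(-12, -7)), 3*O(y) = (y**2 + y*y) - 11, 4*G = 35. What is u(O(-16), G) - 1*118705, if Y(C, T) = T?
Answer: -22791367/192 ≈ -1.1871e+5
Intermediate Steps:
G = 35/4 (G = (1/4)*35 = 35/4 ≈ 8.7500)
O(y) = -11/3 + 2*y**2/3 (O(y) = ((y**2 + y*y) - 11)/3 = ((y**2 + y**2) - 11)/3 = (2*y**2 - 11)/3 = (-11 + 2*y**2)/3 = -11/3 + 2*y**2/3)
u(w, F) = -2*F/(3*(-7 + w)) (u(w, F) = -(F + F)/(3*(w - 7)) = -2*F/(3*(-7 + w)))
u(O(-16), G) - 1*118705 = -2*35/4/(-21 + 3*(-11/3 + (2/3)*(-16)**2)) - 1*118705 = -2*35/4/(-21 + 3*(-11/3 + (2/3)*256)) - 118705 = -2*35/4/(-21 + 3*(-11/3 + 512/3)) - 118705 = -2*35/4/(-21 + 3*167) - 118705 = -2*35/4/(-21 + 501) - 118705 = -2*35/4/480 - 118705 = -2*35/4*1/480 - 118705 = -7/192 - 118705 = -22791367/192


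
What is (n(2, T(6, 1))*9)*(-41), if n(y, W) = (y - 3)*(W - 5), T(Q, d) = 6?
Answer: 369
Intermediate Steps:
n(y, W) = (-5 + W)*(-3 + y) (n(y, W) = (-3 + y)*(-5 + W) = (-5 + W)*(-3 + y))
(n(2, T(6, 1))*9)*(-41) = ((15 - 5*2 - 3*6 + 6*2)*9)*(-41) = ((15 - 10 - 18 + 12)*9)*(-41) = -1*9*(-41) = -9*(-41) = 369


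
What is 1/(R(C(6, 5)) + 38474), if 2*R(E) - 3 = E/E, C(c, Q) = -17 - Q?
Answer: 1/38476 ≈ 2.5990e-5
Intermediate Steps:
R(E) = 2 (R(E) = 3/2 + (E/E)/2 = 3/2 + (½)*1 = 3/2 + ½ = 2)
1/(R(C(6, 5)) + 38474) = 1/(2 + 38474) = 1/38476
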